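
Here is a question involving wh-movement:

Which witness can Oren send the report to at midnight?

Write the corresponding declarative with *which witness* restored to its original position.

'which witness' functions as the object of the preposition 'to' (recipient of 'send'). It moves to the left edge, and the trace sits right after 'to':
Which witness can Oren send the report to ___ at midnight?

Oren can send the report to which witness at midnight.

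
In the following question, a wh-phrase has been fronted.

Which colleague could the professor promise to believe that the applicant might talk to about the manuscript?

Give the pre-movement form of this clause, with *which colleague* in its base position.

The filler 'which colleague' is interpreted as the object of the preposition 'to'. It moves to the left edge, and the trace sits right after 'to':
Which colleague could the professor promise to believe that the applicant might talk to ___ about the manuscript?

The professor could promise to believe that the applicant might talk to which colleague about the manuscript.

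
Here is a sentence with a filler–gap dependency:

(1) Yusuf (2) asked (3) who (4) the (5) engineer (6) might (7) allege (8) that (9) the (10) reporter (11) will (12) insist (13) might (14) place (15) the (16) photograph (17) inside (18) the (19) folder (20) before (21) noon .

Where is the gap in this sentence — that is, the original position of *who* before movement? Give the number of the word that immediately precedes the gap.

12

Pre-movement form: The engineer might allege that the reporter will insist who might place the photograph inside the folder before noon.
'who' is the subject of the clause embedded under 'insist'. Wh-movement fronts it, leaving a gap right after 'insist':
Yusuf asked who the engineer might allege that the reporter will insist ___ might place the photograph inside the folder before noon.
'insist' is word 12.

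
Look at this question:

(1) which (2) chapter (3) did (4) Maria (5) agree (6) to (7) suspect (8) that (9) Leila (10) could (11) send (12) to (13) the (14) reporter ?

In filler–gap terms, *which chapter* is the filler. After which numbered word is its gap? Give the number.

11

Pre-movement form: Maria did agree to suspect that Leila could send which chapter to the reporter.
'which chapter' is the direct object of 'send'. It moves to the left edge, and the trace sits right after 'send':
Which chapter did Maria agree to suspect that Leila could send ___ to the reporter?
'send' is word 11.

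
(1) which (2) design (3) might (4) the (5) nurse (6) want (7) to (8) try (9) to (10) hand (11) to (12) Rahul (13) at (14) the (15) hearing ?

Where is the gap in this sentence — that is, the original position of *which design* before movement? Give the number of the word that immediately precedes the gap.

In situ: The nurse might want to try to hand which design to Rahul at the hearing.
The filler 'which design' is interpreted as the direct object of 'hand'. Fronting leaves a gap immediately after 'hand':
Which design might the nurse want to try to hand ___ to Rahul at the hearing?
'hand' is word 10.

10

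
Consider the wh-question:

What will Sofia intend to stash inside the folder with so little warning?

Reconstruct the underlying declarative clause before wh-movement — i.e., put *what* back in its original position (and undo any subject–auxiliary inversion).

The filler 'what' is interpreted as the direct object of 'stash'. Fronting leaves a gap immediately after 'stash':
What will Sofia intend to stash ___ inside the folder with so little warning?

Sofia will intend to stash what inside the folder with so little warning.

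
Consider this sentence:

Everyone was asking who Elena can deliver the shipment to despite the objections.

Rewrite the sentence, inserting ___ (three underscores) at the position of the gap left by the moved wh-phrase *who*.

Everyone was asking who Elena can deliver the shipment to ___ despite the objections.

In situ: Elena can deliver the shipment to who despite the objections.
The filler 'who' is interpreted as the object of the preposition 'to' (recipient of 'deliver'). The gap is right after 'to'.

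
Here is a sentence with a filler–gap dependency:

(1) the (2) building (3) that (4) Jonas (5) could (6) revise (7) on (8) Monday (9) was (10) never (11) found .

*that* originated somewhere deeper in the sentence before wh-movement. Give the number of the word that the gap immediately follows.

The filler 'that' is interpreted as the direct object of 'revise'. It moves to the left edge, and the trace sits right after 'revise':
The building that Jonas could revise ___ on Monday was never found.
'revise' is word 6.

6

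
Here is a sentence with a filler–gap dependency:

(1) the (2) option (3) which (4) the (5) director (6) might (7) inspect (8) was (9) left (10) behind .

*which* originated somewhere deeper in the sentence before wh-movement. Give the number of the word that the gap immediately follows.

'which' is the direct object of 'inspect'. It moves to the left edge, and the trace sits right after 'inspect':
The option which the director might inspect ___ was left behind.
'inspect' is word 7.

7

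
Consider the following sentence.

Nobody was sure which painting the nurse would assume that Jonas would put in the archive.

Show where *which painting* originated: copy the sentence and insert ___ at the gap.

Nobody was sure which painting the nurse would assume that Jonas would put ___ in the archive.

Before movement: The nurse would assume that Jonas would put which painting in the archive.
'which painting' is the direct object of 'put'. The gap is right after 'put'.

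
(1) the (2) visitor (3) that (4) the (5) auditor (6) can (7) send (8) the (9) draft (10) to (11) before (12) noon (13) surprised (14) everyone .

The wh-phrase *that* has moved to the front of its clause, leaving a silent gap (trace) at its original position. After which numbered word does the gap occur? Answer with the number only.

10

'that' is the object of the preposition 'to' (recipient of 'send'). Fronting leaves a gap immediately after 'to':
The visitor that the auditor can send the draft to ___ before noon surprised everyone.
'to' is word 10.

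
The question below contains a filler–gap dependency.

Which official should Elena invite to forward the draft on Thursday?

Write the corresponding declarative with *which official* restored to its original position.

'which official' functions as the direct object of 'invite'. Fronting leaves a gap immediately after 'invite':
Which official should Elena invite ___ to forward the draft on Thursday?

Elena should invite which official to forward the draft on Thursday.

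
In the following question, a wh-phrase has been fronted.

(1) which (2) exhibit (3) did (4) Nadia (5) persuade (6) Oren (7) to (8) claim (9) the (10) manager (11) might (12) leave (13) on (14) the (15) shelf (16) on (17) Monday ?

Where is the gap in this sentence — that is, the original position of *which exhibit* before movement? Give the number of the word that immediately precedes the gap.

In situ: Nadia did persuade Oren to claim the manager might leave which exhibit on the shelf on Monday.
'which exhibit' is the direct object of 'leave'. It moves to the left edge, and the trace sits right after 'leave':
Which exhibit did Nadia persuade Oren to claim the manager might leave ___ on the shelf on Monday?
'leave' is word 12.

12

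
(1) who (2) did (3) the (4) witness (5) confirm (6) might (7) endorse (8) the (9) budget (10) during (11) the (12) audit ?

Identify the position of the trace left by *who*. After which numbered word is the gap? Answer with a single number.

5

In situ: The witness did confirm who might endorse the budget during the audit.
'who' is the subject of the clause embedded under 'confirm'. It moves to the left edge, and the trace sits right after 'confirm':
Who did the witness confirm ___ might endorse the budget during the audit?
'confirm' is word 5.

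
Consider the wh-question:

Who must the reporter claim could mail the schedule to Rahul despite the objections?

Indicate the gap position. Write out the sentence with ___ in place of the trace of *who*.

Before movement: The reporter must claim who could mail the schedule to Rahul despite the objections.
'who' is the subject of the clause embedded under 'claim'. The gap is right after 'claim'.

Who must the reporter claim ___ could mail the schedule to Rahul despite the objections?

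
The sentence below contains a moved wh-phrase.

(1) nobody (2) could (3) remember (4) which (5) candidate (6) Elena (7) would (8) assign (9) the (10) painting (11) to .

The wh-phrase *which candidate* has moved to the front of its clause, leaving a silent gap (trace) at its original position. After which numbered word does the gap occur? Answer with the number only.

Pre-movement form: Elena would assign the painting to which candidate.
'which candidate' functions as the object of the preposition 'to' (recipient of 'assign'). Wh-movement fronts it, leaving a gap right after 'to':
Nobody could remember which candidate Elena would assign the painting to ___.
'to' is word 11.

11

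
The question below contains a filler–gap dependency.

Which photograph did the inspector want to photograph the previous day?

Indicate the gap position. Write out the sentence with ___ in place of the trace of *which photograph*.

Which photograph did the inspector want to photograph ___ the previous day?

Before movement: The inspector did want to photograph which photograph the previous day.
'which photograph' functions as the direct object of 'photograph'. The gap is right after 'photograph'.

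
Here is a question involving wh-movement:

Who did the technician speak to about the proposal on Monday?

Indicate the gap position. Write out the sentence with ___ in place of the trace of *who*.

In situ: The technician did speak to who about the proposal on Monday.
'who' functions as the object of the preposition 'to'. The gap is right after 'to'.

Who did the technician speak to ___ about the proposal on Monday?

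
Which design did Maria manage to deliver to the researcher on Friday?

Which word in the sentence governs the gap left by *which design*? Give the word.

deliver

Pre-movement form: Maria did manage to deliver which design to the researcher on Friday.
The filler 'which design' is interpreted as the direct object of 'deliver'. Fronting leaves a gap immediately after 'deliver':
Which design did Maria manage to deliver ___ to the researcher on Friday?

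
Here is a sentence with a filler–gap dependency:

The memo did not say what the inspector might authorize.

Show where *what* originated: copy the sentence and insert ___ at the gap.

The memo did not say what the inspector might authorize ___.

Pre-movement form: The inspector might authorize what.
The filler 'what' is interpreted as the direct object of 'authorize'. The gap is right after 'authorize'.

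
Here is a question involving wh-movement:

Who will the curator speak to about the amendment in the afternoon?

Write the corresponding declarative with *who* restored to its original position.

'who' functions as the object of the preposition 'to'. Fronting leaves a gap immediately after 'to':
Who will the curator speak to ___ about the amendment in the afternoon?

The curator will speak to who about the amendment in the afternoon.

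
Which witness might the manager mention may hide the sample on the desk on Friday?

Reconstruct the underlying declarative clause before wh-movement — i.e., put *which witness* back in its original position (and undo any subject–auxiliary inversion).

The manager might mention which witness may hide the sample on the desk on Friday.

'which witness' is the subject of the clause embedded under 'mention'. It moves to the left edge, and the trace sits right after 'mention':
Which witness might the manager mention ___ may hide the sample on the desk on Friday?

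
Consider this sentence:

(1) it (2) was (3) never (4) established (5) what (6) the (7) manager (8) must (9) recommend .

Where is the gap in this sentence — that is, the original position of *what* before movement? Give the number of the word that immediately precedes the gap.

Pre-movement form: The manager must recommend what.
The filler 'what' is interpreted as the direct object of 'recommend'. It moves to the left edge, and the trace sits right after 'recommend':
It was never established what the manager must recommend ___.
'recommend' is word 9.

9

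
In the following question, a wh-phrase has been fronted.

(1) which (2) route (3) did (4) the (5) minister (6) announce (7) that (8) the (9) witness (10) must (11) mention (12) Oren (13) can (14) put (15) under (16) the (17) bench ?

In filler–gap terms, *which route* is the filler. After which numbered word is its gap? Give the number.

In situ: The minister did announce that the witness must mention Oren can put which route under the bench.
The filler 'which route' is interpreted as the direct object of 'put'. Wh-movement fronts it, leaving a gap right after 'put':
Which route did the minister announce that the witness must mention Oren can put ___ under the bench?
'put' is word 14.

14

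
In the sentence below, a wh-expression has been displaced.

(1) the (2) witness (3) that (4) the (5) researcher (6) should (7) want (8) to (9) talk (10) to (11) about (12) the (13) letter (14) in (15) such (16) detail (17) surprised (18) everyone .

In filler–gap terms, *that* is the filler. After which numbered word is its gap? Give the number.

The filler 'that' is interpreted as the object of the preposition 'to'. Wh-movement fronts it, leaving a gap right after 'to':
The witness that the researcher should want to talk to ___ about the letter in such detail surprised everyone.
'to' is word 10.

10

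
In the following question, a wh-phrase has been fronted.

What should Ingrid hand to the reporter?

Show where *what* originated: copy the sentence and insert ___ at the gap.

What should Ingrid hand ___ to the reporter?

Underlying clause: Ingrid should hand what to the reporter.
'what' is the direct object of 'hand'. The gap is right after 'hand'.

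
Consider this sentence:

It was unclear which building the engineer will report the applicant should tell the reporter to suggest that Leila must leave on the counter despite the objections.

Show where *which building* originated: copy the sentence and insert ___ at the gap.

It was unclear which building the engineer will report the applicant should tell the reporter to suggest that Leila must leave ___ on the counter despite the objections.

In situ: The engineer will report the applicant should tell the reporter to suggest that Leila must leave which building on the counter despite the objections.
'which building' functions as the direct object of 'leave'. The gap is right after 'leave'.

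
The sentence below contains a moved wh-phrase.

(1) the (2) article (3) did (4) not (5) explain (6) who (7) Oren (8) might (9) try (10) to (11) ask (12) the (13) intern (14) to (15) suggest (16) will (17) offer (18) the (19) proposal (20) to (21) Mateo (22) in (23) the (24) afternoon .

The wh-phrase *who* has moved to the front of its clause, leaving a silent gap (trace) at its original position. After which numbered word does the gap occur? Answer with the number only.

Underlying clause: Oren might try to ask the intern to suggest who will offer the proposal to Mateo in the afternoon.
'who' functions as the subject of the clause embedded under 'suggest'. It moves to the left edge, and the trace sits right after 'suggest':
The article did not explain who Oren might try to ask the intern to suggest ___ will offer the proposal to Mateo in the afternoon.
'suggest' is word 15.

15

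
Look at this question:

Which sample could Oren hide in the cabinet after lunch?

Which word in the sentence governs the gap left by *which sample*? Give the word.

hide

In situ: Oren could hide which sample in the cabinet after lunch.
'which sample' functions as the direct object of 'hide'. Fronting leaves a gap immediately after 'hide':
Which sample could Oren hide ___ in the cabinet after lunch?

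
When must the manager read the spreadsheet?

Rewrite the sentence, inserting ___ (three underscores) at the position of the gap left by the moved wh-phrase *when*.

Underlying clause: The manager must read the spreadsheet when.
'when' is the temporal adjunct. The gap is right after 'spreadsheet'.

When must the manager read the spreadsheet ___?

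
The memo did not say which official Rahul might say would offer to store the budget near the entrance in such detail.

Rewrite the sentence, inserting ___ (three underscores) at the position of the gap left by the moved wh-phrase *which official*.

The memo did not say which official Rahul might say ___ would offer to store the budget near the entrance in such detail.

In situ: Rahul might say which official would offer to store the budget near the entrance in such detail.
'which official' is the subject of the clause embedded under 'say'. The gap is right after 'say'.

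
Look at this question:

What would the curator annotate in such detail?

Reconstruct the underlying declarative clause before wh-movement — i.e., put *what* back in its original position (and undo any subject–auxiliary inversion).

The curator would annotate what in such detail.

'what' functions as the direct object of 'annotate'. It moves to the left edge, and the trace sits right after 'annotate':
What would the curator annotate ___ in such detail?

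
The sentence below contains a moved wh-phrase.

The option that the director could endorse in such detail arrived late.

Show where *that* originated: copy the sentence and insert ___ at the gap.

'that' is the direct object of 'endorse'. The gap is right after 'endorse'.

The option that the director could endorse ___ in such detail arrived late.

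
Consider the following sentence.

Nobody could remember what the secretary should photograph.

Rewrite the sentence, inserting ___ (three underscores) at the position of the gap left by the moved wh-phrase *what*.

Underlying clause: The secretary should photograph what.
'what' is the direct object of 'photograph'. The gap is right after 'photograph'.

Nobody could remember what the secretary should photograph ___.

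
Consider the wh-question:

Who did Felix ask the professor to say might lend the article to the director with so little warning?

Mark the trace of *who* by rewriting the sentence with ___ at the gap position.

Who did Felix ask the professor to say ___ might lend the article to the director with so little warning?

In situ: Felix did ask the professor to say who might lend the article to the director with so little warning.
The filler 'who' is interpreted as the subject of the clause embedded under 'say'. The gap is right after 'say'.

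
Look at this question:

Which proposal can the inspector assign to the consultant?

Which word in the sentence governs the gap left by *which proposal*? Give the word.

Pre-movement form: The inspector can assign which proposal to the consultant.
'which proposal' is the direct object of 'assign'. Fronting leaves a gap immediately after 'assign':
Which proposal can the inspector assign ___ to the consultant?

assign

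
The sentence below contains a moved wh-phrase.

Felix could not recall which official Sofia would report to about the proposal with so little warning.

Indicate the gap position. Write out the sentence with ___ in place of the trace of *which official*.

Felix could not recall which official Sofia would report to ___ about the proposal with so little warning.

In situ: Sofia would report to which official about the proposal with so little warning.
'which official' is the object of the preposition 'to'. The gap is right after 'to'.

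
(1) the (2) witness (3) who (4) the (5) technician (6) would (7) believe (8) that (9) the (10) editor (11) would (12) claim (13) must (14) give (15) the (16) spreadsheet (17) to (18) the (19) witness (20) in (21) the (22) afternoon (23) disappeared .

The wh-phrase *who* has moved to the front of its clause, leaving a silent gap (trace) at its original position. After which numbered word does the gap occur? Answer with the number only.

12

'who' functions as the subject of the clause embedded under 'claim'. Wh-movement fronts it, leaving a gap right after 'claim':
The witness who the technician would believe that the editor would claim ___ must give the spreadsheet to the witness in the afternoon disappeared.
'claim' is word 12.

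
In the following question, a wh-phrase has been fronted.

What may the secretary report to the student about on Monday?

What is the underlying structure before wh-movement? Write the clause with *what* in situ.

'what' functions as the object of the preposition 'about'. Wh-movement fronts it, leaving a gap right after 'about':
What may the secretary report to the student about ___ on Monday?

The secretary may report to the student about what on Monday.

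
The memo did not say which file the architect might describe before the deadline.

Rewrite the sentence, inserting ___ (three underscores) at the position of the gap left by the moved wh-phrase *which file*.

In situ: The architect might describe which file before the deadline.
The filler 'which file' is interpreted as the direct object of 'describe'. The gap is right after 'describe'.

The memo did not say which file the architect might describe ___ before the deadline.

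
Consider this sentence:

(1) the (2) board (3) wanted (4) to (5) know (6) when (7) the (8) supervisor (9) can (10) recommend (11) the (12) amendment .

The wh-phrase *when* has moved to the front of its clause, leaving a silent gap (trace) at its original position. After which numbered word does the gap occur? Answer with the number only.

Before movement: The supervisor can recommend the amendment when.
'when' is the temporal adjunct. Fronting leaves a gap immediately after 'amendment':
The board wanted to know when the supervisor can recommend the amendment ___.
'amendment' is word 12.

12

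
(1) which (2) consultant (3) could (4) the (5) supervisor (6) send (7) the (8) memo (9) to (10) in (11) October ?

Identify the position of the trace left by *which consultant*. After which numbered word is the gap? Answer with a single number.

9

Pre-movement form: The supervisor could send the memo to which consultant in October.
'which consultant' functions as the object of the preposition 'to' (recipient of 'send'). It moves to the left edge, and the trace sits right after 'to':
Which consultant could the supervisor send the memo to ___ in October?
'to' is word 9.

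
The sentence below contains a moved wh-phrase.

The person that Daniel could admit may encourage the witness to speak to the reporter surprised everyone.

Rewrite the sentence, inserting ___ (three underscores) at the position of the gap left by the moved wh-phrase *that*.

The person that Daniel could admit ___ may encourage the witness to speak to the reporter surprised everyone.

'that' functions as the subject of the clause embedded under 'admit'. The gap is right after 'admit'.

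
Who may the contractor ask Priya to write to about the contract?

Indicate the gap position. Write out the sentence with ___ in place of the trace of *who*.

Pre-movement form: The contractor may ask Priya to write to who about the contract.
The filler 'who' is interpreted as the object of the preposition 'to'. The gap is right after 'to'.

Who may the contractor ask Priya to write to ___ about the contract?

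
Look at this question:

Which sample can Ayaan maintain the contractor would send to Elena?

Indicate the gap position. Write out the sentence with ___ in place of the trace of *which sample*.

Before movement: Ayaan can maintain the contractor would send which sample to Elena.
The filler 'which sample' is interpreted as the direct object of 'send'. The gap is right after 'send'.

Which sample can Ayaan maintain the contractor would send ___ to Elena?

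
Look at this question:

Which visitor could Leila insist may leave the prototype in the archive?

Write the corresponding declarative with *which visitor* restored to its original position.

Leila could insist which visitor may leave the prototype in the archive.

'which visitor' functions as the subject of the clause embedded under 'insist'. Wh-movement fronts it, leaving a gap right after 'insist':
Which visitor could Leila insist ___ may leave the prototype in the archive?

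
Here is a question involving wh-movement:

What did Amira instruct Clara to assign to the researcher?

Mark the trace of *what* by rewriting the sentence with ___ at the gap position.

What did Amira instruct Clara to assign ___ to the researcher?

In situ: Amira did instruct Clara to assign what to the researcher.
'what' functions as the direct object of 'assign'. The gap is right after 'assign'.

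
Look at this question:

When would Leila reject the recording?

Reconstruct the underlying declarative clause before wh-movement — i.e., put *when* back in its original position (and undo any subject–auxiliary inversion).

'when' is the temporal adjunct. Fronting leaves a gap immediately after 'recording':
When would Leila reject the recording ___?

Leila would reject the recording when.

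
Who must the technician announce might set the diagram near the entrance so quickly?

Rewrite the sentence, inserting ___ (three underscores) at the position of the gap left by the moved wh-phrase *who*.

Who must the technician announce ___ might set the diagram near the entrance so quickly?

Before movement: The technician must announce who might set the diagram near the entrance so quickly.
The filler 'who' is interpreted as the subject of the clause embedded under 'announce'. The gap is right after 'announce'.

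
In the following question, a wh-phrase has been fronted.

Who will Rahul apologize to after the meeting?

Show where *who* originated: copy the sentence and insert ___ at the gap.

Who will Rahul apologize to ___ after the meeting?

Underlying clause: Rahul will apologize to who after the meeting.
'who' is the object of the preposition 'to'. The gap is right after 'to'.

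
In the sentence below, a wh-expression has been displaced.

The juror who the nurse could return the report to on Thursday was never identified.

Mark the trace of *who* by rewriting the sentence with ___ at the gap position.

The juror who the nurse could return the report to ___ on Thursday was never identified.

'who' functions as the object of the preposition 'to' (recipient of 'return'). The gap is right after 'to'.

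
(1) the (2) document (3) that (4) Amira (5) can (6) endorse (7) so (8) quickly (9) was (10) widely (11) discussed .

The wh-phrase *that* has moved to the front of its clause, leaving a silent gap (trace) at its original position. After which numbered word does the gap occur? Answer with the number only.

6

'that' is the direct object of 'endorse'. Wh-movement fronts it, leaving a gap right after 'endorse':
The document that Amira can endorse ___ so quickly was widely discussed.
'endorse' is word 6.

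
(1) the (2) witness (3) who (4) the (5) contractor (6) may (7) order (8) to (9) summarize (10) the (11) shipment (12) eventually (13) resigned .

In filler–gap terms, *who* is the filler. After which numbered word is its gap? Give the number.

The filler 'who' is interpreted as the direct object of 'order'. It moves to the left edge, and the trace sits right after 'order':
The witness who the contractor may order ___ to summarize the shipment eventually resigned.
'order' is word 7.

7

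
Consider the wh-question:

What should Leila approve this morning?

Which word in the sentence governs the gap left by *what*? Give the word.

In situ: Leila should approve what this morning.
'what' functions as the direct object of 'approve'. Fronting leaves a gap immediately after 'approve':
What should Leila approve ___ this morning?

approve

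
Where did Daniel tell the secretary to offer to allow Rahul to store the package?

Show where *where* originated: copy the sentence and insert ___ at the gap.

Where did Daniel tell the secretary to offer to allow Rahul to store the package ___?

In situ: Daniel did tell the secretary to offer to allow Rahul to store the package where.
'where' functions as the locative complement of 'store'. The gap is right after 'package'.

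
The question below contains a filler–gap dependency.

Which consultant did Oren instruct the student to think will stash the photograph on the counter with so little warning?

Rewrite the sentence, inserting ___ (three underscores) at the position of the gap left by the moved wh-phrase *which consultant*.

Pre-movement form: Oren did instruct the student to think which consultant will stash the photograph on the counter with so little warning.
'which consultant' is the subject of the clause embedded under 'think'. The gap is right after 'think'.

Which consultant did Oren instruct the student to think ___ will stash the photograph on the counter with so little warning?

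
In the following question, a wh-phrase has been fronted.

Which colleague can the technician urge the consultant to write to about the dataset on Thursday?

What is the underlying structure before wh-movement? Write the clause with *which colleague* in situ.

The filler 'which colleague' is interpreted as the object of the preposition 'to'. It moves to the left edge, and the trace sits right after 'to':
Which colleague can the technician urge the consultant to write to ___ about the dataset on Thursday?

The technician can urge the consultant to write to which colleague about the dataset on Thursday.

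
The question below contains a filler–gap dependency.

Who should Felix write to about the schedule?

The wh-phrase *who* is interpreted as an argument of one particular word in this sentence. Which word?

Underlying clause: Felix should write to who about the schedule.
'who' functions as the object of the preposition 'to'. Wh-movement fronts it, leaving a gap right after 'to':
Who should Felix write to ___ about the schedule?

to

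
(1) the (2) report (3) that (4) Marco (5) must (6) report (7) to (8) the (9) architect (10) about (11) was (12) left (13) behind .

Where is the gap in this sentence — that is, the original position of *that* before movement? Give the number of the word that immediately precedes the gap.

10

'that' functions as the object of the preposition 'about'. Fronting leaves a gap immediately after 'about':
The report that Marco must report to the architect about ___ was left behind.
'about' is word 10.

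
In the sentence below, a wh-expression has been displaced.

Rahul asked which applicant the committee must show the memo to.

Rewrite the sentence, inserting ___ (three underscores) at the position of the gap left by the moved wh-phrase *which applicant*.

Rahul asked which applicant the committee must show the memo to ___.

In situ: The committee must show the memo to which applicant.
'which applicant' is the object of the preposition 'to' (recipient of 'show'). The gap is right after 'to'.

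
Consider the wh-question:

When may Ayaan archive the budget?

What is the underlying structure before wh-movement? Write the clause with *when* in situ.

'when' is the temporal adjunct. Wh-movement fronts it, leaving a gap right after 'budget':
When may Ayaan archive the budget ___?

Ayaan may archive the budget when.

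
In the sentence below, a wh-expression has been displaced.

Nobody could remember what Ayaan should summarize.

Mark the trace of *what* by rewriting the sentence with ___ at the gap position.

Nobody could remember what Ayaan should summarize ___.

Pre-movement form: Ayaan should summarize what.
'what' functions as the direct object of 'summarize'. The gap is right after 'summarize'.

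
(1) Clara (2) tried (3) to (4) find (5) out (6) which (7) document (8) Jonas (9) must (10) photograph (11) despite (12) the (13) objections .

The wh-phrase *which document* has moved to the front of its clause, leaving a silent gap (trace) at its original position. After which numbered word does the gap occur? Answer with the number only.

Before movement: Jonas must photograph which document despite the objections.
'which document' functions as the direct object of 'photograph'. It moves to the left edge, and the trace sits right after 'photograph':
Clara tried to find out which document Jonas must photograph ___ despite the objections.
'photograph' is word 10.

10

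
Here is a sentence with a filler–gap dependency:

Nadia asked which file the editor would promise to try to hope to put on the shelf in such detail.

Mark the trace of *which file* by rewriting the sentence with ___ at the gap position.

Nadia asked which file the editor would promise to try to hope to put ___ on the shelf in such detail.

Before movement: The editor would promise to try to hope to put which file on the shelf in such detail.
'which file' functions as the direct object of 'put'. The gap is right after 'put'.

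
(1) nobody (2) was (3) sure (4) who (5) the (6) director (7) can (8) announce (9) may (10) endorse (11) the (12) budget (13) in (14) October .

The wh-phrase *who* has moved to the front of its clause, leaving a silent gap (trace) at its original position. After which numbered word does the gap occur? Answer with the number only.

8

Pre-movement form: The director can announce who may endorse the budget in October.
The filler 'who' is interpreted as the subject of the clause embedded under 'announce'. Wh-movement fronts it, leaving a gap right after 'announce':
Nobody was sure who the director can announce ___ may endorse the budget in October.
'announce' is word 8.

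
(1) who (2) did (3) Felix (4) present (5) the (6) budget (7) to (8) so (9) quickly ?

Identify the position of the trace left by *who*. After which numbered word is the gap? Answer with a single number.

Before movement: Felix did present the budget to who so quickly.
'who' functions as the object of the preposition 'to' (recipient of 'present'). It moves to the left edge, and the trace sits right after 'to':
Who did Felix present the budget to ___ so quickly?
'to' is word 7.

7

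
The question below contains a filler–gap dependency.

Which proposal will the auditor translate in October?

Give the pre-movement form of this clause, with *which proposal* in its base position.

The filler 'which proposal' is interpreted as the direct object of 'translate'. It moves to the left edge, and the trace sits right after 'translate':
Which proposal will the auditor translate ___ in October?

The auditor will translate which proposal in October.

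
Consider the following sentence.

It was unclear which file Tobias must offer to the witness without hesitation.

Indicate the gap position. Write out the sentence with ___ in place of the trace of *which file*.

In situ: Tobias must offer which file to the witness without hesitation.
'which file' functions as the direct object of 'offer'. The gap is right after 'offer'.

It was unclear which file Tobias must offer ___ to the witness without hesitation.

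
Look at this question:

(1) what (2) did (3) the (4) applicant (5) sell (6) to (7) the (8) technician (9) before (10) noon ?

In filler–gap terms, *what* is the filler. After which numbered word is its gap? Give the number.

5

Before movement: The applicant did sell what to the technician before noon.
The filler 'what' is interpreted as the direct object of 'sell'. Wh-movement fronts it, leaving a gap right after 'sell':
What did the applicant sell ___ to the technician before noon?
'sell' is word 5.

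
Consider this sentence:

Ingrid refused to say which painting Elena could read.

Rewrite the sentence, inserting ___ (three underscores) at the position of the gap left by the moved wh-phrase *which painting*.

Ingrid refused to say which painting Elena could read ___.

In situ: Elena could read which painting.
'which painting' functions as the direct object of 'read'. The gap is right after 'read'.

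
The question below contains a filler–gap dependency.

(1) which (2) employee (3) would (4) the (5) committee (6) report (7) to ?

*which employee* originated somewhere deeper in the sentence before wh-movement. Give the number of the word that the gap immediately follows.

7

In situ: The committee would report to which employee.
'which employee' is the object of the preposition 'to'. Fronting leaves a gap immediately after 'to':
Which employee would the committee report to ___?
'to' is word 7.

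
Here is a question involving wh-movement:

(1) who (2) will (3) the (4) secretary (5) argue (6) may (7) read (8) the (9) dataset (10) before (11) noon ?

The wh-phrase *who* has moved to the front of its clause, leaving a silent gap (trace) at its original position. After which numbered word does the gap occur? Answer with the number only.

5

Pre-movement form: The secretary will argue who may read the dataset before noon.
'who' functions as the subject of the clause embedded under 'argue'. Fronting leaves a gap immediately after 'argue':
Who will the secretary argue ___ may read the dataset before noon?
'argue' is word 5.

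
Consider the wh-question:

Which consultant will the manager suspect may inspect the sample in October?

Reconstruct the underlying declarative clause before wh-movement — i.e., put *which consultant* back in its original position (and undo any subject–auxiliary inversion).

'which consultant' functions as the subject of the clause embedded under 'suspect'. Wh-movement fronts it, leaving a gap right after 'suspect':
Which consultant will the manager suspect ___ may inspect the sample in October?

The manager will suspect which consultant may inspect the sample in October.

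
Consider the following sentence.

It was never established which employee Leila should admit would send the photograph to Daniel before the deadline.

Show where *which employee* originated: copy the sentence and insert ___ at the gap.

It was never established which employee Leila should admit ___ would send the photograph to Daniel before the deadline.

In situ: Leila should admit which employee would send the photograph to Daniel before the deadline.
'which employee' functions as the subject of the clause embedded under 'admit'. The gap is right after 'admit'.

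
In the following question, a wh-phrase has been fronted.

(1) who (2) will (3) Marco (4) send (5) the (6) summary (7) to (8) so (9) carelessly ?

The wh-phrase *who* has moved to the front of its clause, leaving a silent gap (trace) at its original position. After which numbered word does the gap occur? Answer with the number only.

7

Underlying clause: Marco will send the summary to who so carelessly.
'who' is the object of the preposition 'to' (recipient of 'send'). Wh-movement fronts it, leaving a gap right after 'to':
Who will Marco send the summary to ___ so carelessly?
'to' is word 7.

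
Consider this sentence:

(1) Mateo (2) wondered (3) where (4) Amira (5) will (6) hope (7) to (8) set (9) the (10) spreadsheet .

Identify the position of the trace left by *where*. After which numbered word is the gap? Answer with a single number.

Pre-movement form: Amira will hope to set the spreadsheet where.
'where' functions as the locative complement of 'set'. Fronting leaves a gap immediately after 'spreadsheet':
Mateo wondered where Amira will hope to set the spreadsheet ___.
'spreadsheet' is word 10.

10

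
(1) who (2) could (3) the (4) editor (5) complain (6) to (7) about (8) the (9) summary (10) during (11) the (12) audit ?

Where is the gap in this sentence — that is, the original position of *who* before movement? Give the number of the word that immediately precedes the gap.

Before movement: The editor could complain to who about the summary during the audit.
'who' is the object of the preposition 'to'. Fronting leaves a gap immediately after 'to':
Who could the editor complain to ___ about the summary during the audit?
'to' is word 6.

6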